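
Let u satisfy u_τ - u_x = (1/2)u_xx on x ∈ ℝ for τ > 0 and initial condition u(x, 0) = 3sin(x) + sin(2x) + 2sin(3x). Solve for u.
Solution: Moving frame: η = x + τ, σ = τ, u = w(η,σ), so u_τ = w_σ + w_η and u_xx = w_ηη.
Hence u_τ - u_x = w_σ and the PDE becomes the heat equation w_σ = (1/2)w_ηη on η ∈ ℝ.
Initial data: w(η,0) = u(η,0) = 3sin(η) + sin(2η) + 2sin(3η). Each mode sin(nη) decays as exp(-n²σ/2) on ℝ, so w(η,σ) = Σ c_n exp(-n²σ/2) sin(nη) with c_1=3, c_2=1, c_3=2: w(η,σ) = exp(-2σ)sin(2η) + 3exp(-σ/2)sin(η) + 2exp(-9σ/2)sin(3η).
Substituting back: u(x,τ) = w(x + τ, τ).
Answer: u(x, τ) = exp(-2τ)sin(2x + 2τ) + 3exp(-τ/2)sin(x + τ) + 2exp(-9τ/2)sin(3x + 3τ)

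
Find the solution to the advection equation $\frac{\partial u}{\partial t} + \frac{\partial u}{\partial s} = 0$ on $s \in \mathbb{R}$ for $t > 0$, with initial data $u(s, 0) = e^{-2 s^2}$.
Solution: By characteristics ($ds/dt = 1$), $u(s,t) = f(s - t)$ with $f = u( \cdot , 0)$.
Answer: $u(s, t) = e^{-2 (s - t)^2}$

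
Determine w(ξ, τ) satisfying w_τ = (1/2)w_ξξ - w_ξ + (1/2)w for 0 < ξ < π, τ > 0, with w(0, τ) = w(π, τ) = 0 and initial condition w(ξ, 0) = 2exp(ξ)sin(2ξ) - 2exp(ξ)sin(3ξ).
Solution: Substitute w = exp(ξ)u, i.e. u = exp(-ξ)w.
By the product rule, w_ξ = exp(ξ)(u_ξ + u), w_ξξ = exp(ξ)(u_ξξ + 2u_ξ + u), w_τ = exp(ξ)u_τ.
Substituting into the PDE and dividing by exp(ξ): u_τ = (1/2)(u_ξξ + 2u_ξ + u) - (u_ξ + u) + (1/2)u.
The lower-order terms cancel, leaving the standard heat equation u_τ = (1/2)u_ξξ.
Initial data for u: u(ξ,0) = exp(-ξ)w(ξ,0) = 2sin(2ξ) - 2sin(3ξ). The boundary conditions carry over: u(0,τ) = u(π,τ) = 0.
Solve for u:
  Using separation of variables u = X(ξ)T(τ):
  Eigenfunctions: sin(nξ), n = 1, 2, 3, ...
  General solution: u(ξ, τ) = Σ c_n sin(nξ) exp(-n² τ/2)
  Matching u(ξ,0) = 2sin(2ξ) - 2sin(3ξ) term by term: c_2=2, c_3=-2.
Hence u(ξ,τ) = 2exp(-2τ)sin(2ξ) - 2exp(-9τ/2)sin(3ξ).
Transform back: w(ξ,τ) = exp(ξ)u(ξ,τ).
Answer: w(ξ, τ) = 2exp(ξ)exp(-2τ)sin(2ξ) - 2exp(ξ)exp(-9τ/2)sin(3ξ)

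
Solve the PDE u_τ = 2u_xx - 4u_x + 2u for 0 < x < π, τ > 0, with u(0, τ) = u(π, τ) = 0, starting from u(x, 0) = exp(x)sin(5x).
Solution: Substitute u = exp(x)w.
Then u_x = exp(x)(w_x + w), u_xx = exp(x)(w_xx + 2w_x + w), u_τ = exp(x)w_τ; substituting and dividing by exp(x), the lower-order terms cancel: w_τ = 2w_xx (standard heat equation).
Data for w: w(x,0) = exp(-x)u(x,0) = sin(5x). The boundary conditions carry over: w(0,τ) = w(π,τ) = 0.
Separating variables: w = Σ c_n exp(-2n²τ) sin(nx). From w(x,0) = sin(5x): c_5=1.
So w(x,τ) = exp(-50τ)sin(5x), and u(x,τ) = exp(x)w(x,τ).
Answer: u(x, τ) = exp(x)exp(-50τ)sin(5x)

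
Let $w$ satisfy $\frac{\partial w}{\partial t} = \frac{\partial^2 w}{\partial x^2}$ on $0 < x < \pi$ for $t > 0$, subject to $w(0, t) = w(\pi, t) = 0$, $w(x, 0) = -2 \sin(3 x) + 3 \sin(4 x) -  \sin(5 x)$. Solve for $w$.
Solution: Using separation of variables $w = X(x)T(t)$:
Eigenfunctions: $\sin(nx)$, $n = 1, 2, 3, \ldots$
General solution: $w(x, t) = \sum c_n \sin(nx) e^{-n^2 t}$
Matching $w(x,0) = -2 \sin(3 x) + 3 \sin(4 x) - \sin(5 x)$ term by term: $c_3=-2, c_4=3, c_5=-1$.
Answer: $w(x, t) = -2 e^{-9 t} \sin(3 x) + 3 e^{-16 t} \sin(4 x) -  e^{-25 t} \sin(5 x)$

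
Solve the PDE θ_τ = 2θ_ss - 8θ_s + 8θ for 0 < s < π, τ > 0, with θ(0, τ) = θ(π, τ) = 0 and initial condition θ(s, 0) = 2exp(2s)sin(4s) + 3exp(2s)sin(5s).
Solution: Substitute θ = exp(2s)u, i.e. u = exp(-2s)θ.
By the product rule, θ_s = exp(2s)(u_s + 2u), θ_ss = exp(2s)(u_ss + 4u_s + 4u), θ_τ = exp(2s)u_τ.
Substituting into the PDE and dividing by exp(2s): u_τ = 2(u_ss + 4u_s + 4u) - 8(u_s + 2u) + 8u.
The lower-order terms cancel, leaving the standard heat equation u_τ = 2u_ss.
Initial data for u: u(s,0) = exp(-2s)θ(s,0) = 2sin(4s) + 3sin(5s). The boundary conditions carry over: u(0,τ) = u(π,τ) = 0.
Solve for u:
  Using separation of variables u = X(s)G(τ):
  Eigenfunctions: sin(ns), n = 1, 2, 3, ...
  General solution: u(s, τ) = Σ c_n sin(ns) exp(-2n² τ)
  Matching u(s,0) = 2sin(4s) + 3sin(5s) term by term: c_4=2, c_5=3.
Hence u(s,τ) = 2exp(-32τ)sin(4s) + 3exp(-50τ)sin(5s).
Transform back: θ(s,τ) = exp(2s)u(s,τ).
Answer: θ(s, τ) = 2exp(2s)exp(-32τ)sin(4s) + 3exp(2s)exp(-50τ)sin(5s)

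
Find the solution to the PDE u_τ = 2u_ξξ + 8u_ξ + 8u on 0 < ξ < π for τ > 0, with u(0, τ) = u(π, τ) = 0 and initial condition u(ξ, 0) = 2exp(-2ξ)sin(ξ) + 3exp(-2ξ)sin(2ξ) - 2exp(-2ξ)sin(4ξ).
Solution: Substitute u = exp(-2ξ)w, i.e. w = exp(2ξ)u.
By the product rule, u_ξ = exp(-2ξ)(w_ξ - 2w), u_ξξ = exp(-2ξ)(w_ξξ - 4w_ξ + 4w), u_τ = exp(-2ξ)w_τ.
Substituting into the PDE and dividing by exp(-2ξ): w_τ = 2(w_ξξ - 4w_ξ + 4w) + 8(w_ξ - 2w) + 8w.
The lower-order terms cancel, leaving the standard heat equation w_τ = 2w_ξξ.
Initial data for w: w(ξ,0) = exp(2ξ)u(ξ,0) = 2sin(ξ) + 3sin(2ξ) - 2sin(4ξ). The boundary conditions carry over: w(0,τ) = w(π,τ) = 0.
Solve for w:
  Using separation of variables w = X(ξ)T(τ):
  Eigenfunctions: sin(nξ), n = 1, 2, 3, ...
  General solution: w(ξ, τ) = Σ c_n sin(nξ) exp(-2n² τ)
  Matching w(ξ,0) = 2sin(ξ) + 3sin(2ξ) - 2sin(4ξ) term by term: c_1=2, c_2=3, c_4=-2.
Hence w(ξ,τ) = 2exp(-2τ)sin(ξ) + 3exp(-8τ)sin(2ξ) - 2exp(-32τ)sin(4ξ).
Transform back: u(ξ,τ) = exp(-2ξ)w(ξ,τ).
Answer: u(ξ, τ) = 2exp(-2ξ)exp(-2τ)sin(ξ) + 3exp(-2ξ)exp(-8τ)sin(2ξ) - 2exp(-2ξ)exp(-32τ)sin(4ξ)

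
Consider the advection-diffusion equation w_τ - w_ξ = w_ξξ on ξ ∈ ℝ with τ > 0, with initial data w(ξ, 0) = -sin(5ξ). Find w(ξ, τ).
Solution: Moving frame: η = ξ + τ, σ = τ, w = u(η,σ), so w_τ = u_σ + u_η and w_ξξ = u_ηη.
Hence w_τ - w_ξ = u_σ and the PDE becomes the heat equation u_σ = u_ηη on η ∈ ℝ.
Initial data: u(η,0) = w(η,0) = -sin(5η). Each mode sin(nη) decays as exp(-n²σ) on ℝ, so u(η,σ) = Σ c_n exp(-n²σ) sin(nη) with c_5=-1: u(η,σ) = -exp(-25σ)sin(5η).
Substituting back: w(ξ,τ) = u(ξ + τ, τ).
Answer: w(ξ, τ) = -exp(-25τ)sin(5ξ + 5τ)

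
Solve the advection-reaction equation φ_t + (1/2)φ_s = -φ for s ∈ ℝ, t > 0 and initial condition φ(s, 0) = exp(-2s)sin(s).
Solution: Substitute φ = exp(-2s)u.
Then φ_s = exp(-2s)(u_s - 2u), φ_t = exp(-2s)u_t; substituting and dividing by exp(-2s), the lower-order terms cancel: u_t + (1/2)u_s = 0 (standard advection equation).
Data for u: u(s,0) = exp(2s)φ(s,0) = sin(s).
By characteristics (ds/dt = 1/2), u(s,t) = f(s - (1/2)t) with f = u(·, 0).
So u(s,t) = sin(s - t/2), and φ(s,t) = exp(-2s)u(s,t).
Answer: φ(s, t) = exp(-2s)sin(s - t/2)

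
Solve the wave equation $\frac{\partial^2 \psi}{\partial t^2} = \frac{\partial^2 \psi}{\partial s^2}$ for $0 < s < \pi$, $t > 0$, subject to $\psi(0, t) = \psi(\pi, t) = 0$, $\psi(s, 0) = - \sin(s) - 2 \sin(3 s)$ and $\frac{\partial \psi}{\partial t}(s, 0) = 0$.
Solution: Separating variables: $\psi = \sum [A_n \cos(\omega_n t) + B_n \sin(\omega_n t)] \sin(ns)$, $\omega_n = n$. From ICs: $A_1=-1, A_3=-2$.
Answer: $\psi(s, t) = - \sin(s) \cos(t) - 2 \sin(3 s) \cos(3 t)$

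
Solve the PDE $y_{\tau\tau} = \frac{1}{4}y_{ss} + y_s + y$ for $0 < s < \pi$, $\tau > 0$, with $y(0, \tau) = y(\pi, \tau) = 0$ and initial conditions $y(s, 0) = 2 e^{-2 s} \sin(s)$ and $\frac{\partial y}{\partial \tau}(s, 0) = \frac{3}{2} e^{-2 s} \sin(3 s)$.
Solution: Substitute $y = e^{-2s}u$.
Then $y_s = e^{-2s}(u_s - 2u)$, $y_{ss} = e^{-2s}(u_{ss} - 4u_s + 4u)$, $y_{\tau\tau} = e^{-2s}u_{\tau\tau}$; substituting and dividing by $e^{-2s}$, the lower-order terms cancel: $u_{\tau\tau} = \frac{1}{4}u_{ss}$ (standard wave equation).
Data for $u$: $u(s,0) = e^{2s}y(s,0) = 2 \sin(s)$; $u_{\tau}(s,0) = e^{2s}y_{\tau}(s,0) = \frac{3}{2} \sin(3 s)$. The boundary conditions carry over: $u(0,\tau) = u(\pi,\tau) = 0$.
Separating variables: $u = \sum [A_n \cos(\omega_n \tau) + B_n \sin(\omega_n \tau)] \sin(ns)$, $\omega_n = n/2$. From ICs ($B_n$ = velocity coefficient / $\omega_n$): $A_1=2, B_3=1$.
So $u(s,\tau) = 2 \sin(s) \cos(\tau/2) + \sin(3 s) \sin(3 \tau/2)$, and $y(s,\tau) = e^{-2s}u(s,\tau)$.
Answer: $y(s, \tau) = e^{-2 s} \sin(3 \tau/2) \sin(3 s) + 2 e^{-2 s} \sin(s) \cos(\tau/2)$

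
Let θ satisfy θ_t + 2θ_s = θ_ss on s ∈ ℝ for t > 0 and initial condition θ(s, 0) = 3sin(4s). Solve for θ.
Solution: Change to a moving frame: let η = s - 2t, σ = t and write θ(s,t) = u(η,σ).
By the chain rule θ_t = u_σ - 2u_η, θ_s = u_η, θ_ss = u_ηη.
Then θ_t + 2θ_s = u_σ: the advection term cancels and the PDE becomes the heat equation u_σ = u_ηη on η ∈ ℝ.
Initial data: u(η,0) = θ(η,0) = 3sin(4η).
On η ∈ ℝ each mode satisfies (sin(nη))″ = -n² sin(nη), so exp(-n²σ) sin(nη) solves the heat equation; by superposition u(η,σ) = Σ c_n exp(-n²σ) sin(nη).
Reading off the coefficients: c_4=3, so u(η,σ) = 3exp(-16σ)sin(4η).
Substituting back η = s - 2t, σ = t: θ(s,t) = u(s - 2t, t).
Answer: θ(s, t) = 3exp(-16t)sin(4s - 8t)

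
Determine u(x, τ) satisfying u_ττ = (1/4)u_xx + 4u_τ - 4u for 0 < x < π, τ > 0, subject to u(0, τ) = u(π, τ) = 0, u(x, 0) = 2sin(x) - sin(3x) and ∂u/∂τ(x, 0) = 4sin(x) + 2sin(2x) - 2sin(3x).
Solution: Substitute u = exp(2τ)w, i.e. w = exp(-2τ)u.
By the product rule, u_τ = exp(2τ)(w_τ + 2w), u_ττ = exp(2τ)(w_ττ + 4w_τ + 4w), u_xx = exp(2τ)w_xx.
Substituting into the PDE and dividing by exp(2τ): w_ττ + 4w_τ + 4w = (1/4)w_xx + 4(w_τ + 2w) - 4w.
The lower-order terms cancel, leaving the standard wave equation w_ττ = (1/4)w_xx.
Initial data for w: w(x,0) = u(x,0) = 2sin(x) - sin(3x); w_τ(x,0) = u_τ(x,0) - 2u(x,0) = 2sin(2x). The boundary conditions carry over: w(0,τ) = w(π,τ) = 0.
Solve for w:
  Using separation of variables w = X(x)T(τ):
  Eigenfunctions: sin(nx), n = 1, 2, 3, ...
  General solution: w(x, τ) = Σ [A_n cos(n τ/2) + B_n sin(n τ/2)] sin(nx)
  From w(x,0) = 2sin(x) - sin(3x): A_1=2, A_3=-1. From w_τ(x,0) = 2sin(2x), using w_τ(x,0) = Σ ω_n B_n sin(nx) with ω_n = n/2: B_2 = 2/1 = 2.
Hence w(x,τ) = 2sin(x)cos(τ/2) + 2sin(2x)sin(τ) - sin(3x)cos(3τ/2).
Transform back: u(x,τ) = exp(2τ)w(x,τ).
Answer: u(x, τ) = 2exp(2τ)sin(x)cos(τ/2) + 2exp(2τ)sin(2x)sin(τ) - exp(2τ)sin(3x)cos(3τ/2)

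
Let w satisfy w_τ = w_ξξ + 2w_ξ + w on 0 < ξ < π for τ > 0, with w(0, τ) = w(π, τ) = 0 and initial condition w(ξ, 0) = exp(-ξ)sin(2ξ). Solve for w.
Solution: Substitute w = exp(-ξ)u.
Then w_ξ = exp(-ξ)(u_ξ - u), w_ξξ = exp(-ξ)(u_ξξ - 2u_ξ + u), w_τ = exp(-ξ)u_τ; substituting and dividing by exp(-ξ), the lower-order terms cancel: u_τ = u_ξξ (standard heat equation).
Data for u: u(ξ,0) = exp(ξ)w(ξ,0) = sin(2ξ). The boundary conditions carry over: u(0,τ) = u(π,τ) = 0.
Separating variables: u = Σ c_n exp(-n²τ) sin(nξ). From u(ξ,0) = sin(2ξ): c_2=1.
So u(ξ,τ) = exp(-4τ)sin(2ξ), and w(ξ,τ) = exp(-ξ)u(ξ,τ).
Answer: w(ξ, τ) = exp(-ξ)exp(-4τ)sin(2ξ)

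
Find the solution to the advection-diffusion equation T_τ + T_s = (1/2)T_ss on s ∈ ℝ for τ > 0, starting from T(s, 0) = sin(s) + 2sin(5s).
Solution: Moving frame: η = s - τ, σ = τ, T = u(η,σ), so T_τ = u_σ - u_η and T_ss = u_ηη.
Hence T_τ + T_s = u_σ and the PDE becomes the heat equation u_σ = (1/2)u_ηη on η ∈ ℝ.
Initial data: u(η,0) = T(η,0) = sin(η) + 2sin(5η). Each mode sin(nη) decays as exp(-n²σ/2) on ℝ, so u(η,σ) = Σ c_n exp(-n²σ/2) sin(nη) with c_1=1, c_5=2: u(η,σ) = exp(-σ/2)sin(η) + 2exp(-25σ/2)sin(5η).
Substituting back: T(s,τ) = u(s - τ, τ).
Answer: T(s, τ) = exp(-τ/2)sin(s - τ) + 2exp(-25τ/2)sin(5s - 5τ)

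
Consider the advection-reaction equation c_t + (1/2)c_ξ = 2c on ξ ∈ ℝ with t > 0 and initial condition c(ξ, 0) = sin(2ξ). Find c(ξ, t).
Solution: Substitute c = exp(2t)u.
Then c_t = exp(2t)(u_t + 2u), c_ξ = exp(2t)u_ξ; substituting and dividing by exp(2t), the lower-order terms cancel: u_t + (1/2)u_ξ = 0 (standard advection equation).
Data for u: u(ξ,0) = c(ξ,0) = sin(2ξ).
By characteristics (dξ/dt = 1/2), u(ξ,t) = f(ξ - (1/2)t) with f = u(·, 0).
So u(ξ,t) = -sin(t - 2ξ), and c(ξ,t) = exp(2t)u(ξ,t).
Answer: c(ξ, t) = -exp(2t)sin(t - 2ξ)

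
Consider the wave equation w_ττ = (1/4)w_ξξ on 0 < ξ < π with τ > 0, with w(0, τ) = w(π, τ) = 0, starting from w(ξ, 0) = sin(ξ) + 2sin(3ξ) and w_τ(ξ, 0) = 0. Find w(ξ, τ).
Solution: Using separation of variables w = X(ξ)T(τ):
Eigenfunctions: sin(nξ), n = 1, 2, 3, ...
General solution: w(ξ, τ) = Σ [A_n cos(n τ/2) + B_n sin(n τ/2)] sin(nξ)
From w(ξ,0) = sin(ξ) + 2sin(3ξ): A_1=1, A_3=2. From w_τ(ξ,0) = 0: all B_n = 0.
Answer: w(ξ, τ) = sin(ξ)cos(τ/2) + 2sin(3ξ)cos(3τ/2)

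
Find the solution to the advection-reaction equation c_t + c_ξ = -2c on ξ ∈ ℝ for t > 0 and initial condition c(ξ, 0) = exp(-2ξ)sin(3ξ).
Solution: Substitute c = exp(-2ξ)u, i.e. u = exp(2ξ)c.
By the product rule, c_ξ = exp(-2ξ)(u_ξ - 2u), c_t = exp(-2ξ)u_t.
Substituting into the PDE and dividing by exp(-2ξ): u_t + (u_ξ - 2u) = -2u.
The lower-order terms cancel, leaving the standard advection equation u_t + u_ξ = 0.
Initial data for u: u(ξ,0) = exp(2ξ)c(ξ,0) = sin(3ξ).
Solve for u:
  By method of characteristics (waves move right with speed 1):
  Along characteristics ξ - t = const, u is constant, so u(ξ,t) = f(ξ - t) with f = u(·, 0).
Hence u(ξ,t) = -sin(3t - 3ξ).
Transform back: c(ξ,t) = exp(-2ξ)u(ξ,t).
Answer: c(ξ, t) = -exp(-2ξ)sin(3t - 3ξ)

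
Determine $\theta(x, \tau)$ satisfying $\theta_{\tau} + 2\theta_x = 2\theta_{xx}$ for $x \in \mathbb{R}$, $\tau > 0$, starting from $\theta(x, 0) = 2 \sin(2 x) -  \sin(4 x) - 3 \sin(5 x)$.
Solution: Moving frame: $\eta = x - 2\tau$, $\sigma = \tau$, $\theta = u(\eta,\sigma)$, so $\theta_{\tau} = u_{\sigma} - 2u_{\eta}$ and $\theta_{xx} = u_{\eta\eta}$.
Hence $\theta_{\tau} + 2\theta_x = u_{\sigma}$ and the PDE becomes the heat equation $u_{\sigma} = 2u_{\eta\eta}$ on $\eta \in \mathbb{R}$.
Initial data: $u(\eta,0) = \theta(\eta,0) = 2 \sin(2 \eta) - \sin(4 \eta) - 3 \sin(5 \eta)$. Each mode $\sin(n\eta)$ decays as $e^{-2n^2\sigma}$ on $\mathbb{R}$, so $u(\eta,\sigma) = \sum c_n e^{-2n^2\sigma} \sin(n\eta)$ with $c_2=2, c_4=-1, c_5=-3$: $u(\eta,\sigma) = 2 e^{-8 \sigma} \sin(2 \eta) - e^{-32 \sigma} \sin(4 \eta) - 3 e^{-50 \sigma} \sin(5 \eta)$.
Substituting back: $\theta(x,\tau) = u(x - 2\tau, \tau)$.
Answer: $\theta(x, \tau) = -2 e^{-8 \tau} \sin(4 \tau - 2 x) + e^{-32 \tau} \sin(8 \tau - 4 x) + 3 e^{-50 \tau} \sin(10 \tau - 5 x)$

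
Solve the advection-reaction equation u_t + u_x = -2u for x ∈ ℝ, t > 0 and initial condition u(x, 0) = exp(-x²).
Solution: Substitute u = exp(-2t)w.
Then u_t = exp(-2t)(w_t - 2w), u_x = exp(-2t)w_x; substituting and dividing by exp(-2t), the lower-order terms cancel: w_t + w_x = 0 (standard advection equation).
Data for w: w(x,0) = u(x,0) = exp(-x²).
By characteristics (dx/dt = 1), w(x,t) = f(x - t) with f = w(·, 0).
So w(x,t) = exp(-(-t + x)²), and u(x,t) = exp(-2t)w(x,t).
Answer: u(x, t) = exp(-2t)exp(-(-t + x)²)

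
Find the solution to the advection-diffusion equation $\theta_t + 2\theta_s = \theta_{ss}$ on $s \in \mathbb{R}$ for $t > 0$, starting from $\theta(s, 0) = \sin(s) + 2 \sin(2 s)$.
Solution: Moving frame: $\eta = s - 2t$, $\sigma = t$, $\theta = u(\eta,\sigma)$, so $\theta_t = u_{\sigma} - 2u_{\eta}$ and $\theta_{ss} = u_{\eta\eta}$.
Hence $\theta_t + 2\theta_s = u_{\sigma}$ and the PDE becomes the heat equation $u_{\sigma} = u_{\eta\eta}$ on $\eta \in \mathbb{R}$.
Initial data: $u(\eta,0) = \theta(\eta,0) = \sin(\eta) + 2 \sin(2 \eta)$. Each mode $\sin(n\eta)$ decays as $e^{-n^2\sigma}$ on $\mathbb{R}$, so $u(\eta,\sigma) = \sum c_n e^{-n^2\sigma} \sin(n\eta)$ with $c_1=1, c_2=2$: $u(\eta,\sigma) = e^{-\sigma} \sin(\eta) + 2 e^{-4 \sigma} \sin(2 \eta)$.
Substituting back: $\theta(s,t) = u(s - 2t, t)$.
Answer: $\theta(s, t) = e^{-t} \sin(s - 2 t) + 2 e^{-4 t} \sin(2 s - 4 t)$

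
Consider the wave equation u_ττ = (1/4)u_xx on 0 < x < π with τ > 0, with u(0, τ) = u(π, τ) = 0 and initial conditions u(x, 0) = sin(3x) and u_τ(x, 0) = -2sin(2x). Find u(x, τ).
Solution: Separating variables: u = Σ [A_n cos(ω_n τ) + B_n sin(ω_n τ)] sin(nx), ω_n = n/2. From ICs (B_n = velocity coefficient / ω_n): A_3=1, B_2=-2.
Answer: u(x, τ) = -2sin(2x)sin(τ) + sin(3x)cos(3τ/2)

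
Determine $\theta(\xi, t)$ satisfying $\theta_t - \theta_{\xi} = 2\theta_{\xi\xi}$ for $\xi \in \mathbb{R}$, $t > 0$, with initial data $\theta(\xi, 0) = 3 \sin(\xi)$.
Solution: Change to a moving frame: let $\eta = \xi + t$, $\sigma = t$ and write $\theta(\xi,t) = u(\eta,\sigma)$.
By the chain rule $\theta_t = u_{\sigma} + u_{\eta}$, $\theta_{\xi} = u_{\eta}$, $\theta_{\xi\xi} = u_{\eta\eta}$.
Then $\theta_t - \theta_{\xi} = u_{\sigma}$: the advection term cancels and the PDE becomes the heat equation $u_{\sigma} = 2u_{\eta\eta}$ on $\eta \in \mathbb{R}$.
Initial data: $u(\eta,0) = \theta(\eta,0) = 3 \sin(\eta)$.
On $\eta \in \mathbb{R}$ each mode satisfies $(\sin(n\eta))'' = -n^2 \sin(n\eta)$, so $e^{-2n^2\sigma} \sin(n\eta)$ solves the heat equation; by superposition $u(\eta,\sigma) = \sum c_n e^{-2n^2\sigma} \sin(n\eta)$.
Reading off the coefficients: $c_1=3$, so $u(\eta,\sigma) = 3 e^{-2 \sigma} \sin(\eta)$.
Substituting back $\eta = \xi + t$, $\sigma = t$: $\theta(\xi,t) = u(\xi + t, t)$.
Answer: $\theta(\xi, t) = 3 e^{-2 t} \sin(\xi + t)$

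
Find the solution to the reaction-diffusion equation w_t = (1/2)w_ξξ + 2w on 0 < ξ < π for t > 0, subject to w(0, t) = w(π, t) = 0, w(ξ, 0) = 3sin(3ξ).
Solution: Substitute w = exp(2t)u.
Then w_t = exp(2t)(u_t + 2u), w_ξξ = exp(2t)u_ξξ; substituting and dividing by exp(2t), the lower-order terms cancel: u_t = (1/2)u_ξξ (standard heat equation).
Data for u: u(ξ,0) = w(ξ,0) = 3sin(3ξ). The boundary conditions carry over: u(0,t) = u(π,t) = 0.
Separating variables: u = Σ c_n exp(-n²t/2) sin(nξ). From u(ξ,0) = 3sin(3ξ): c_3=3.
So u(ξ,t) = 3exp(-9t/2)sin(3ξ), and w(ξ,t) = exp(2t)u(ξ,t).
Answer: w(ξ, t) = 3exp(-5t/2)sin(3ξ)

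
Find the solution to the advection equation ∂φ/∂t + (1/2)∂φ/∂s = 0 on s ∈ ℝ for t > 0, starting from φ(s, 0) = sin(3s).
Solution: By method of characteristics (waves move right with speed 1/2):
Along characteristics s - (1/2)t = const, φ is constant, so φ(s,t) = f(s - (1/2)t) with f = φ(·, 0).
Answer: φ(s, t) = sin(3s - 3t/2)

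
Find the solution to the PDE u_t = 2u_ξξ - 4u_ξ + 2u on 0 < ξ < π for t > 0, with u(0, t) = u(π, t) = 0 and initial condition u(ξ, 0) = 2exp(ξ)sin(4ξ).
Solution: Substitute u = exp(ξ)w, i.e. w = exp(-ξ)u.
By the product rule, u_ξ = exp(ξ)(w_ξ + w), u_ξξ = exp(ξ)(w_ξξ + 2w_ξ + w), u_t = exp(ξ)w_t.
Substituting into the PDE and dividing by exp(ξ): w_t = 2(w_ξξ + 2w_ξ + w) - 4(w_ξ + w) + 2w.
The lower-order terms cancel, leaving the standard heat equation w_t = 2w_ξξ.
Initial data for w: w(ξ,0) = exp(-ξ)u(ξ,0) = 2sin(4ξ). The boundary conditions carry over: w(0,t) = w(π,t) = 0.
Solve for w:
  Using separation of variables w = X(ξ)T(t):
  Eigenfunctions: sin(nξ), n = 1, 2, 3, ...
  General solution: w(ξ, t) = Σ c_n sin(nξ) exp(-2n² t)
  Matching w(ξ,0) = 2sin(4ξ) term by term: c_4=2.
Hence w(ξ,t) = 2exp(-32t)sin(4ξ).
Transform back: u(ξ,t) = exp(ξ)w(ξ,t).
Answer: u(ξ, t) = 2exp(-32t)exp(ξ)sin(4ξ)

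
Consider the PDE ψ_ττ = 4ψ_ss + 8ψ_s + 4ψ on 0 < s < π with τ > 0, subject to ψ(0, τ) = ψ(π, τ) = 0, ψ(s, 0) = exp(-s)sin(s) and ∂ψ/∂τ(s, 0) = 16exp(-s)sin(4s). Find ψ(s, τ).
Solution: Substitute ψ = exp(-s)u, i.e. u = exp(s)ψ.
By the product rule, ψ_s = exp(-s)(u_s - u), ψ_ss = exp(-s)(u_ss - 2u_s + u), ψ_ττ = exp(-s)u_ττ.
Substituting into the PDE and dividing by exp(-s): u_ττ = 4(u_ss - 2u_s + u) + 8(u_s - u) + 4u.
The lower-order terms cancel, leaving the standard wave equation u_ττ = 4u_ss.
Initial data for u: u(s,0) = exp(s)ψ(s,0) = sin(s); u_τ(s,0) = exp(s)ψ_τ(s,0) = 16sin(4s). The boundary conditions carry over: u(0,τ) = u(π,τ) = 0.
Solve for u:
  Using separation of variables u = X(s)T(τ):
  Eigenfunctions: sin(ns), n = 1, 2, 3, ...
  General solution: u(s, τ) = Σ [A_n cos(2n τ) + B_n sin(2n τ)] sin(ns)
  From u(s,0) = sin(s): A_1=1. From u_τ(s,0) = 16sin(4s), using u_τ(s,0) = Σ ω_n B_n sin(ns) with ω_n = 2n: B_4 = 16/8 = 2.
Hence u(s,τ) = sin(s)cos(2τ) + 2sin(4s)sin(8τ).
Transform back: ψ(s,τ) = exp(-s)u(s,τ).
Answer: ψ(s, τ) = exp(-s)sin(s)cos(2τ) + 2exp(-s)sin(4s)sin(8τ)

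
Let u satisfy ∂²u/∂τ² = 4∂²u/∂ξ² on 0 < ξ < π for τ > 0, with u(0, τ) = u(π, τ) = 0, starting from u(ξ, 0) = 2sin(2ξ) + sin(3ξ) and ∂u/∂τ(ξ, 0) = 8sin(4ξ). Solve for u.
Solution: Separating variables: u = Σ [A_n cos(ω_n τ) + B_n sin(ω_n τ)] sin(nξ), ω_n = 2n. From ICs (B_n = velocity coefficient / ω_n): A_2=2, A_3=1, B_4=1.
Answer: u(ξ, τ) = 2sin(2ξ)cos(4τ) + sin(3ξ)cos(6τ) + sin(4ξ)sin(8τ)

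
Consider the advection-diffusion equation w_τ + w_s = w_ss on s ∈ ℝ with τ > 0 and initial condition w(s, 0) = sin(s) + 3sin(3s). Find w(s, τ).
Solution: Change to a moving frame: let η = s - τ, σ = τ and write w(s,τ) = u(η,σ).
By the chain rule w_τ = u_σ - u_η, w_s = u_η, w_ss = u_ηη.
Then w_τ + w_s = u_σ: the advection term cancels and the PDE becomes the heat equation u_σ = u_ηη on η ∈ ℝ.
Initial data: u(η,0) = w(η,0) = sin(η) + 3sin(3η).
On η ∈ ℝ each mode satisfies (sin(nη))″ = -n² sin(nη), so exp(-n²σ) sin(nη) solves the heat equation; by superposition u(η,σ) = Σ c_n exp(-n²σ) sin(nη).
Reading off the coefficients: c_1=1, c_3=3, so u(η,σ) = exp(-σ)sin(η) + 3exp(-9σ)sin(3η).
Substituting back η = s - τ, σ = τ: w(s,τ) = u(s - τ, τ).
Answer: w(s, τ) = exp(-τ)sin(s - τ) + 3exp(-9τ)sin(3s - 3τ)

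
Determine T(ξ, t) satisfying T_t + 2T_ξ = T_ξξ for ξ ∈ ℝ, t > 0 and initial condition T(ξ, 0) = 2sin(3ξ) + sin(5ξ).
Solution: Change to a moving frame: let η = ξ - 2t, σ = t and write T(ξ,t) = u(η,σ).
By the chain rule T_t = u_σ - 2u_η, T_ξ = u_η, T_ξξ = u_ηη.
Then T_t + 2T_ξ = u_σ: the advection term cancels and the PDE becomes the heat equation u_σ = u_ηη on η ∈ ℝ.
Initial data: u(η,0) = T(η,0) = 2sin(3η) + sin(5η).
On η ∈ ℝ each mode satisfies (sin(nη))″ = -n² sin(nη), so exp(-n²σ) sin(nη) solves the heat equation; by superposition u(η,σ) = Σ c_n exp(-n²σ) sin(nη).
Reading off the coefficients: c_3=2, c_5=1, so u(η,σ) = 2exp(-9σ)sin(3η) + exp(-25σ)sin(5η).
Substituting back η = ξ - 2t, σ = t: T(ξ,t) = u(ξ - 2t, t).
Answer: T(ξ, t) = -2exp(-9t)sin(6t - 3ξ) - exp(-25t)sin(10t - 5ξ)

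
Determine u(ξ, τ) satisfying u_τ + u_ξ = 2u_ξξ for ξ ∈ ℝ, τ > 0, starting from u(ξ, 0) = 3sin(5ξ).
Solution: Change to a moving frame: let η = ξ - τ, σ = τ and write u(ξ,τ) = w(η,σ).
By the chain rule u_τ = w_σ - w_η, u_ξ = w_η, u_ξξ = w_ηη.
Then u_τ + u_ξ = w_σ: the advection term cancels and the PDE becomes the heat equation w_σ = 2w_ηη on η ∈ ℝ.
Initial data: w(η,0) = u(η,0) = 3sin(5η).
On η ∈ ℝ each mode satisfies (sin(nη))″ = -n² sin(nη), so exp(-2n²σ) sin(nη) solves the heat equation; by superposition w(η,σ) = Σ c_n exp(-2n²σ) sin(nη).
Reading off the coefficients: c_5=3, so w(η,σ) = 3exp(-50σ)sin(5η).
Substituting back η = ξ - τ, σ = τ: u(ξ,τ) = w(ξ - τ, τ).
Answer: u(ξ, τ) = 3exp(-50τ)sin(5ξ - 5τ)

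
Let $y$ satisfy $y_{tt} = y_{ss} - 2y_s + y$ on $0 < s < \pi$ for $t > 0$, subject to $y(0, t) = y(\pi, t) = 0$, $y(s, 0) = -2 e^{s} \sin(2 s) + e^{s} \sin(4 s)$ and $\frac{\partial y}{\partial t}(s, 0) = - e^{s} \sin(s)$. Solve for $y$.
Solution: Substitute $y = e^{s}u$, i.e. $u = e^{-s}y$.
By the product rule, $y_s = e^{s}(u_s + u)$, $y_{ss} = e^{s}(u_{ss} + 2u_s + u)$, $y_{tt} = e^{s}u_{tt}$.
Substituting into the PDE and dividing by $e^{s}$: $u_{tt} = (u_{ss} + 2u_s + u) - 2(u_s + u) + u$.
The lower-order terms cancel, leaving the standard wave equation $u_{tt} = u_{ss}$.
Initial data for $u$: $u(s,0) = e^{-s}y(s,0) = -2 \sin(2 s) + \sin(4 s)$; $u_t(s,0) = e^{-s}y_t(s,0) = - \sin(s)$. The boundary conditions carry over: $u(0,t) = u(\pi,t) = 0$.
Solve for $u$:
  Using separation of variables $u = X(s)T(t)$:
  Eigenfunctions: $\sin(ns)$, $n = 1, 2, 3, \ldots$
  General solution: $u(s, t) = \sum [A_n \cos(n t) + B_n \sin(n t)] \sin(ns)$
  From $u(s,0) = -2 \sin(2 s) + \sin(4 s)$: $A_2=-2, A_4=1$. From $u_t(s,0) = - \sin(s)$, using $u_t(s,0) = \sum \omega_n B_n \sin(ns)$ with $\omega_n = n$: $B_1 = (-1)/1 = -1$.
Hence $u(s,t) = - \sin(s) \sin(t) - 2 \sin(2 s) \cos(2 t) + \sin(4 s) \cos(4 t)$.
Transform back: $y(s,t) = e^{s}u(s,t)$.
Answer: $y(s, t) = - e^{s} \sin(s) \sin(t) - 2 e^{s} \sin(2 s) \cos(2 t) + e^{s} \sin(4 s) \cos(4 t)$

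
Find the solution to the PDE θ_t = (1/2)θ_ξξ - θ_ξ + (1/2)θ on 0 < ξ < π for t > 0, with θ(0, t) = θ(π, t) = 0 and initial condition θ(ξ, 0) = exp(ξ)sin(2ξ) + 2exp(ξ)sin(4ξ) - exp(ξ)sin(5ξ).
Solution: Substitute θ = exp(ξ)u.
Then θ_ξ = exp(ξ)(u_ξ + u), θ_ξξ = exp(ξ)(u_ξξ + 2u_ξ + u), θ_t = exp(ξ)u_t; substituting and dividing by exp(ξ), the lower-order terms cancel: u_t = (1/2)u_ξξ (standard heat equation).
Data for u: u(ξ,0) = exp(-ξ)θ(ξ,0) = sin(2ξ) + 2sin(4ξ) - sin(5ξ). The boundary conditions carry over: u(0,t) = u(π,t) = 0.
Separating variables: u = Σ c_n exp(-n²t/2) sin(nξ). From u(ξ,0) = sin(2ξ) + 2sin(4ξ) - sin(5ξ): c_2=1, c_4=2, c_5=-1.
So u(ξ,t) = exp(-2t)sin(2ξ) + 2exp(-8t)sin(4ξ) - exp(-25t/2)sin(5ξ), and θ(ξ,t) = exp(ξ)u(ξ,t).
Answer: θ(ξ, t) = exp(-2t)exp(ξ)sin(2ξ) + 2exp(-8t)exp(ξ)sin(4ξ) - exp(-25t/2)exp(ξ)sin(5ξ)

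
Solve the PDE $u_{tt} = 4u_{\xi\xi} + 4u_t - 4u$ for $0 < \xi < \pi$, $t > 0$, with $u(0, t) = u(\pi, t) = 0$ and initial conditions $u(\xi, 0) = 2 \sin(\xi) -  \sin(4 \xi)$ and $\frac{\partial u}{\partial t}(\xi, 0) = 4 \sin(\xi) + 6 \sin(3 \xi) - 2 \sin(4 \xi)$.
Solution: Substitute $u = e^{2t}w$.
Then $u_t = e^{2t}(w_t + 2w)$, $u_{tt} = e^{2t}(w_{tt} + 4w_t + 4w)$, $u_{\xi\xi} = e^{2t}w_{\xi\xi}$; substituting and dividing by $e^{2t}$, the lower-order terms cancel: $w_{tt} = 4w_{\xi\xi}$ (standard wave equation).
Data for $w$: $w(\xi,0) = u(\xi,0) = 2 \sin(\xi) - \sin(4 \xi)$; $w_t(\xi,0) = u_t(\xi,0) - 2u(\xi,0) = 6 \sin(3 \xi)$. The boundary conditions carry over: $w(0,t) = w(\pi,t) = 0$.
Separating variables: $w = \sum [A_n \cos(\omega_n t) + B_n \sin(\omega_n t)] \sin(n\xi)$, $\omega_n = 2n$. From ICs ($B_n$ = velocity coefficient / $\omega_n$): $A_1=2, A_4=-1, B_3=1$.
So $w(\xi,t) = \sin(6 t) \sin(3 \xi) + 2 \sin(\xi) \cos(2 t) - \sin(4 \xi) \cos(8 t)$, and $u(\xi,t) = e^{2t}w(\xi,t)$.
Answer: $u(\xi, t) = 2 e^{2 t} \sin(\xi) \cos(2 t) + e^{2 t} \sin(3 \xi) \sin(6 t) -  e^{2 t} \sin(4 \xi) \cos(8 t)$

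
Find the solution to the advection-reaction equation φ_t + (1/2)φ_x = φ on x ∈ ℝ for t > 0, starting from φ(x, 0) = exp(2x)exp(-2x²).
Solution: Substitute φ = exp(2x)u, i.e. u = exp(-2x)φ.
By the product rule, φ_x = exp(2x)(u_x + 2u), φ_t = exp(2x)u_t.
Substituting into the PDE and dividing by exp(2x): u_t + (1/2)(u_x + 2u) = u.
The lower-order terms cancel, leaving the standard advection equation u_t + (1/2)u_x = 0.
Initial data for u: u(x,0) = exp(-2x)φ(x,0) = exp(-2x²).
Solve for u:
  By method of characteristics (waves move right with speed 1/2):
  Along characteristics x - (1/2)t = const, u is constant, so u(x,t) = f(x - (1/2)t) with f = u(·, 0).
Hence u(x,t) = exp(-2(-t/2 + x)²).
Transform back: φ(x,t) = exp(2x)u(x,t).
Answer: φ(x, t) = exp(2x)exp(-2(-t/2 + x)²)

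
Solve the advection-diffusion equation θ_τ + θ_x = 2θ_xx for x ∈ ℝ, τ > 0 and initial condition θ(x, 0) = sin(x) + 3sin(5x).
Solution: Moving frame: η = x - τ, σ = τ, θ = u(η,σ), so θ_τ = u_σ - u_η and θ_xx = u_ηη.
Hence θ_τ + θ_x = u_σ and the PDE becomes the heat equation u_σ = 2u_ηη on η ∈ ℝ.
Initial data: u(η,0) = θ(η,0) = sin(η) + 3sin(5η). Each mode sin(nη) decays as exp(-2n²σ) on ℝ, so u(η,σ) = Σ c_n exp(-2n²σ) sin(nη) with c_1=1, c_5=3: u(η,σ) = exp(-2σ)sin(η) + 3exp(-50σ)sin(5η).
Substituting back: θ(x,τ) = u(x - τ, τ).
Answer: θ(x, τ) = exp(-2τ)sin(x - τ) + 3exp(-50τ)sin(5x - 5τ)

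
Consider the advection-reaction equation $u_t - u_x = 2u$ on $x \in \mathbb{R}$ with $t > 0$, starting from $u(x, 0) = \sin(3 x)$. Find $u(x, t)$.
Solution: Substitute $u = e^{2t}w$.
Then $u_t = e^{2t}(w_t + 2w)$, $u_x = e^{2t}w_x$; substituting and dividing by $e^{2t}$, the lower-order terms cancel: $w_t - w_x = 0$ (standard advection equation).
Data for $w$: $w(x,0) = u(x,0) = \sin(3 x)$.
By characteristics ($dx/dt = -1$), $w(x,t) = f(x + t)$ with $f = w( \cdot , 0)$.
So $w(x,t) = \sin(3 t + 3 x)$, and $u(x,t) = e^{2t}w(x,t)$.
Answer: $u(x, t) = e^{2 t} \sin(3 t + 3 x)$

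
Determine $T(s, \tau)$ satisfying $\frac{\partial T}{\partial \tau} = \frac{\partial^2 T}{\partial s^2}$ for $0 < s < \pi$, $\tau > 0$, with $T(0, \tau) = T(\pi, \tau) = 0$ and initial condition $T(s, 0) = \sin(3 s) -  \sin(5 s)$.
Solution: Using separation of variables $T = X(s)G(\tau)$:
Eigenfunctions: $\sin(ns)$, $n = 1, 2, 3, \ldots$
General solution: $T(s, \tau) = \sum c_n \sin(ns) e^{-n^2 \tau}$
Matching $T(s,0) = \sin(3 s) - \sin(5 s)$ term by term: $c_3=1, c_5=-1$.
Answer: $T(s, \tau) = e^{-9 \tau} \sin(3 s) -  e^{-25 \tau} \sin(5 s)$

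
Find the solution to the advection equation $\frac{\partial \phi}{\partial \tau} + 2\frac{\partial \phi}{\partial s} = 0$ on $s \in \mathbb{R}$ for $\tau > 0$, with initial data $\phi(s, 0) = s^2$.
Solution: By method of characteristics (waves move right with speed 2):
Along characteristics $s - 2\tau =$ const, $\phi$ is constant, so $\phi(s,\tau) = f(s - 2\tau)$ with $f = \phi( \cdot , 0)$.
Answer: $\phi(s, \tau) = 4 \tau^2 - 4 \tau s + s^2$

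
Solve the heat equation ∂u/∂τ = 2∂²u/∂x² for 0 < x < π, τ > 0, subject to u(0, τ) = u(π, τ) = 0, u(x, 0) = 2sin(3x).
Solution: Using separation of variables u = X(x)T(τ):
Eigenfunctions: sin(nx), n = 1, 2, 3, ...
General solution: u(x, τ) = Σ c_n sin(nx) exp(-2n² τ)
Matching u(x,0) = 2sin(3x) term by term: c_3=2.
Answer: u(x, τ) = 2exp(-18τ)sin(3x)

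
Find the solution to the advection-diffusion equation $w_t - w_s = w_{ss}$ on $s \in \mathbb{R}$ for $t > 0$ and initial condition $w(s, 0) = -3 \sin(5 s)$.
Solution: Change to a moving frame: let $\eta = s + t$, $\sigma = t$ and write $w(s,t) = u(\eta,\sigma)$.
By the chain rule $w_t = u_{\sigma} + u_{\eta}$, $w_s = u_{\eta}$, $w_{ss} = u_{\eta\eta}$.
Then $w_t - w_s = u_{\sigma}$: the advection term cancels and the PDE becomes the heat equation $u_{\sigma} = u_{\eta\eta}$ on $\eta \in \mathbb{R}$.
Initial data: $u(\eta,0) = w(\eta,0) = -3 \sin(5 \eta)$.
On $\eta \in \mathbb{R}$ each mode satisfies $(\sin(n\eta))'' = -n^2 \sin(n\eta)$, so $e^{-n^2\sigma} \sin(n\eta)$ solves the heat equation; by superposition $u(\eta,\sigma) = \sum c_n e^{-n^2\sigma} \sin(n\eta)$.
Reading off the coefficients: $c_5=-3$, so $u(\eta,\sigma) = -3 e^{-25 \sigma} \sin(5 \eta)$.
Substituting back $\eta = s + t$, $\sigma = t$: $w(s,t) = u(s + t, t)$.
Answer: $w(s, t) = -3 e^{-25 t} \sin(5 s + 5 t)$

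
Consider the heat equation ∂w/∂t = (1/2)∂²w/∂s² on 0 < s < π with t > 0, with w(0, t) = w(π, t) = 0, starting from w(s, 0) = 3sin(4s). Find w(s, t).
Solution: Separating variables: w = Σ c_n exp(-n²t/2) sin(ns). From w(s,0) = 3sin(4s): c_4=3.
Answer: w(s, t) = 3exp(-8t)sin(4s)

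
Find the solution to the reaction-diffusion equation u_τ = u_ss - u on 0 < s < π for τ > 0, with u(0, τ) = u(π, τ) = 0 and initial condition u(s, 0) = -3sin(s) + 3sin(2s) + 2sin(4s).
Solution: Substitute u = exp(-τ)w, i.e. w = exp(τ)u.
By the product rule, u_τ = exp(-τ)(w_τ - w), u_ss = exp(-τ)w_ss.
Substituting into the PDE and dividing by exp(-τ): w_τ - w = w_ss - w.
The lower-order terms cancel, leaving the standard heat equation w_τ = w_ss.
Initial data for w: w(s,0) = u(s,0) = -3sin(s) + 3sin(2s) + 2sin(4s). The boundary conditions carry over: w(0,τ) = w(π,τ) = 0.
Solve for w:
  Using separation of variables w = X(s)T(τ):
  Eigenfunctions: sin(ns), n = 1, 2, 3, ...
  General solution: w(s, τ) = Σ c_n sin(ns) exp(-n² τ)
  Matching w(s,0) = -3sin(s) + 3sin(2s) + 2sin(4s) term by term: c_1=-3, c_2=3, c_4=2.
Hence w(s,τ) = -3exp(-τ)sin(s) + 3exp(-4τ)sin(2s) + 2exp(-16τ)sin(4s).
Transform back: u(s,τ) = exp(-τ)w(s,τ).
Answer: u(s, τ) = -3exp(-2τ)sin(s) + 3exp(-5τ)sin(2s) + 2exp(-17τ)sin(4s)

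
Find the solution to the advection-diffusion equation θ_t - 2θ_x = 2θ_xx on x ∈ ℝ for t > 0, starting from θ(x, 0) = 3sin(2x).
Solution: Moving frame: η = x + 2t, σ = t, θ = u(η,σ), so θ_t = u_σ + 2u_η and θ_xx = u_ηη.
Hence θ_t - 2θ_x = u_σ and the PDE becomes the heat equation u_σ = 2u_ηη on η ∈ ℝ.
Initial data: u(η,0) = θ(η,0) = 3sin(2η). Each mode sin(nη) decays as exp(-2n²σ) on ℝ, so u(η,σ) = Σ c_n exp(-2n²σ) sin(nη) with c_2=3: u(η,σ) = 3exp(-8σ)sin(2η).
Substituting back: θ(x,t) = u(x + 2t, t).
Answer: θ(x, t) = 3exp(-8t)sin(4t + 2x)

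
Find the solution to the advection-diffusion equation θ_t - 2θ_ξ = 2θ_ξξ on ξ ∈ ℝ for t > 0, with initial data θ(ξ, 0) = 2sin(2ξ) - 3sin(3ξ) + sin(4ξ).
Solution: Moving frame: η = ξ + 2t, σ = t, θ = u(η,σ), so θ_t = u_σ + 2u_η and θ_ξξ = u_ηη.
Hence θ_t - 2θ_ξ = u_σ and the PDE becomes the heat equation u_σ = 2u_ηη on η ∈ ℝ.
Initial data: u(η,0) = θ(η,0) = 2sin(2η) - 3sin(3η) + sin(4η). Each mode sin(nη) decays as exp(-2n²σ) on ℝ, so u(η,σ) = Σ c_n exp(-2n²σ) sin(nη) with c_2=2, c_3=-3, c_4=1: u(η,σ) = 2exp(-8σ)sin(2η) - 3exp(-18σ)sin(3η) + exp(-32σ)sin(4η).
Substituting back: θ(ξ,t) = u(ξ + 2t, t).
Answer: θ(ξ, t) = 2exp(-8t)sin(4t + 2ξ) - 3exp(-18t)sin(6t + 3ξ) + exp(-32t)sin(8t + 4ξ)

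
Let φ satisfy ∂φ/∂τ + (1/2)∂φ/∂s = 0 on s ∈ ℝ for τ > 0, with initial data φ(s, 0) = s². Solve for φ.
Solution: By characteristics (ds/dτ = 1/2), φ(s,τ) = f(s - (1/2)τ) with f = φ(·, 0).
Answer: φ(s, τ) = s² - sτ + (1/4)τ²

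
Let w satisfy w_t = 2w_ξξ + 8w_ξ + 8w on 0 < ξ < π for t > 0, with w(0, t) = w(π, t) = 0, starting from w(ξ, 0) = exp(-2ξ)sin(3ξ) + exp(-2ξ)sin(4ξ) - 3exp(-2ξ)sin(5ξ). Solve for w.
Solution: Substitute w = exp(-2ξ)u.
Then w_ξ = exp(-2ξ)(u_ξ - 2u), w_ξξ = exp(-2ξ)(u_ξξ - 4u_ξ + 4u), w_t = exp(-2ξ)u_t; substituting and dividing by exp(-2ξ), the lower-order terms cancel: u_t = 2u_ξξ (standard heat equation).
Data for u: u(ξ,0) = exp(2ξ)w(ξ,0) = sin(3ξ) + sin(4ξ) - 3sin(5ξ). The boundary conditions carry over: u(0,t) = u(π,t) = 0.
Separating variables: u = Σ c_n exp(-2n²t) sin(nξ). From u(ξ,0) = sin(3ξ) + sin(4ξ) - 3sin(5ξ): c_3=1, c_4=1, c_5=-3.
So u(ξ,t) = exp(-18t)sin(3ξ) + exp(-32t)sin(4ξ) - 3exp(-50t)sin(5ξ), and w(ξ,t) = exp(-2ξ)u(ξ,t).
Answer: w(ξ, t) = exp(-18t)exp(-2ξ)sin(3ξ) + exp(-32t)exp(-2ξ)sin(4ξ) - 3exp(-50t)exp(-2ξ)sin(5ξ)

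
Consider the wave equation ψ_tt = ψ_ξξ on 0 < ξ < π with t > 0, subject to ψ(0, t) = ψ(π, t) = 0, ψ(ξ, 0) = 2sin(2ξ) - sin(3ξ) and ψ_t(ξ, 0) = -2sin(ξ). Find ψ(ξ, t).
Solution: Separating variables: ψ = Σ [A_n cos(ω_n t) + B_n sin(ω_n t)] sin(nξ), ω_n = n. From ICs (B_n = velocity coefficient / ω_n): A_2=2, A_3=-1, B_1=-2.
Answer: ψ(ξ, t) = -2sin(t)sin(ξ) + 2sin(2ξ)cos(2t) - sin(3ξ)cos(3t)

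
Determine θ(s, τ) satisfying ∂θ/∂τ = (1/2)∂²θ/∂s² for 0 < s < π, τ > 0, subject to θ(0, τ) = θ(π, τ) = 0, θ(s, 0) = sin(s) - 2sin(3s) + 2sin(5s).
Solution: Using separation of variables θ = X(s)G(τ):
Eigenfunctions: sin(ns), n = 1, 2, 3, ...
General solution: θ(s, τ) = Σ c_n sin(ns) exp(-n² τ/2)
Matching θ(s,0) = sin(s) - 2sin(3s) + 2sin(5s) term by term: c_1=1, c_3=-2, c_5=2.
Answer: θ(s, τ) = exp(-τ/2)sin(s) - 2exp(-9τ/2)sin(3s) + 2exp(-25τ/2)sin(5s)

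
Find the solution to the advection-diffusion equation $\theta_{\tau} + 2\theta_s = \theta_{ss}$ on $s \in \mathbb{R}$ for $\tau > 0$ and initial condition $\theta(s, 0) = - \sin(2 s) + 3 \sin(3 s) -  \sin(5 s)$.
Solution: Moving frame: $\eta = s - 2\tau$, $\sigma = \tau$, $\theta = u(\eta,\sigma)$, so $\theta_{\tau} = u_{\sigma} - 2u_{\eta}$ and $\theta_{ss} = u_{\eta\eta}$.
Hence $\theta_{\tau} + 2\theta_s = u_{\sigma}$ and the PDE becomes the heat equation $u_{\sigma} = u_{\eta\eta}$ on $\eta \in \mathbb{R}$.
Initial data: $u(\eta,0) = \theta(\eta,0) = - \sin(2 \eta) + 3 \sin(3 \eta) - \sin(5 \eta)$. Each mode $\sin(n\eta)$ decays as $e^{-n^2\sigma}$ on $\mathbb{R}$, so $u(\eta,\sigma) = \sum c_n e^{-n^2\sigma} \sin(n\eta)$ with $c_2=-1, c_3=3, c_5=-1$: $u(\eta,\sigma) = - e^{-4 \sigma} \sin(2 \eta) + 3 e^{-9 \sigma} \sin(3 \eta) - e^{-25 \sigma} \sin(5 \eta)$.
Substituting back: $\theta(s,\tau) = u(s - 2\tau, \tau)$.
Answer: $\theta(s, \tau) = e^{-4 \tau} \sin(4 \tau - 2 s) - 3 e^{-9 \tau} \sin(6 \tau - 3 s) + e^{-25 \tau} \sin(10 \tau - 5 s)$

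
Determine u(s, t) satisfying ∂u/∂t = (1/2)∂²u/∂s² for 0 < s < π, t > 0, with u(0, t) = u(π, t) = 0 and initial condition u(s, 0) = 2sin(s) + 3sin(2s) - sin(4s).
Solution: Using separation of variables u = X(s)T(t):
Eigenfunctions: sin(ns), n = 1, 2, 3, ...
General solution: u(s, t) = Σ c_n sin(ns) exp(-n² t/2)
Matching u(s,0) = 2sin(s) + 3sin(2s) - sin(4s) term by term: c_1=2, c_2=3, c_4=-1.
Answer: u(s, t) = 3exp(-2t)sin(2s) - exp(-8t)sin(4s) + 2exp(-t/2)sin(s)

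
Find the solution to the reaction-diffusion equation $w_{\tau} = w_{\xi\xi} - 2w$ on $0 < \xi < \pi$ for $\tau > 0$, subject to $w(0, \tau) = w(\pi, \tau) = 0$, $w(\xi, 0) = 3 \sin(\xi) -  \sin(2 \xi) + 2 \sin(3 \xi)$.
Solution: Substitute $w = e^{-2\tau}u$.
Then $w_{\tau} = e^{-2\tau}(u_{\tau} - 2u)$, $w_{\xi\xi} = e^{-2\tau}u_{\xi\xi}$; substituting and dividing by $e^{-2\tau}$, the lower-order terms cancel: $u_{\tau} = u_{\xi\xi}$ (standard heat equation).
Data for $u$: $u(\xi,0) = w(\xi,0) = 3 \sin(\xi) - \sin(2 \xi) + 2 \sin(3 \xi)$. The boundary conditions carry over: $u(0,\tau) = u(\pi,\tau) = 0$.
Separating variables: $u = \sum c_n e^{-n^2\tau} \sin(n\xi)$. From $u(\xi,0) = 3 \sin(\xi) - \sin(2 \xi) + 2 \sin(3 \xi)$: $c_1=3, c_2=-1, c_3=2$.
So $u(\xi,\tau) = 3 e^{-\tau} \sin(\xi) - e^{-4 \tau} \sin(2 \xi) + 2 e^{-9 \tau} \sin(3 \xi)$, and $w(\xi,\tau) = e^{-2\tau}u(\xi,\tau)$.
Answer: $w(\xi, \tau) = 3 e^{-3 \tau} \sin(\xi) -  e^{-6 \tau} \sin(2 \xi) + 2 e^{-11 \tau} \sin(3 \xi)$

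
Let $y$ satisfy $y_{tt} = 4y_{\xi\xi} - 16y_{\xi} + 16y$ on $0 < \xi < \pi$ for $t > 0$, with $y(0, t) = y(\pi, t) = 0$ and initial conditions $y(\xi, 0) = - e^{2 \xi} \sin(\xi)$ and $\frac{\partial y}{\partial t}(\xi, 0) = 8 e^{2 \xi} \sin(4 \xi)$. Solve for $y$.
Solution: Substitute $y = e^{2\xi}u$, i.e. $u = e^{-2\xi}y$.
By the product rule, $y_{\xi} = e^{2\xi}(u_{\xi} + 2u)$, $y_{\xi\xi} = e^{2\xi}(u_{\xi\xi} + 4u_{\xi} + 4u)$, $y_{tt} = e^{2\xi}u_{tt}$.
Substituting into the PDE and dividing by $e^{2\xi}$: $u_{tt} = 4(u_{\xi\xi} + 4u_{\xi} + 4u) - 16(u_{\xi} + 2u) + 16u$.
The lower-order terms cancel, leaving the standard wave equation $u_{tt} = 4u_{\xi\xi}$.
Initial data for $u$: $u(\xi,0) = e^{-2\xi}y(\xi,0) = - \sin(\xi)$; $u_t(\xi,0) = e^{-2\xi}y_t(\xi,0) = 8 \sin(4 \xi)$. The boundary conditions carry over: $u(0,t) = u(\pi,t) = 0$.
Solve for $u$:
  Using separation of variables $u = X(\xi)T(t)$:
  Eigenfunctions: $\sin(n\xi)$, $n = 1, 2, 3, \ldots$
  General solution: $u(\xi, t) = \sum [A_n \cos(2n t) + B_n \sin(2n t)] \sin(n\xi)$
  From $u(\xi,0) = - \sin(\xi)$: $A_1=-1$. From $u_t(\xi,0) = 8 \sin(4 \xi)$, using $u_t(\xi,0) = \sum \omega_n B_n \sin(n\xi)$ with $\omega_n = 2n$: $B_4 = 8/8 = 1$.
Hence $u(\xi,t) = \sin(8 t) \sin(4 \xi) - \sin(\xi) \cos(2 t)$.
Transform back: $y(\xi,t) = e^{2\xi}u(\xi,t)$.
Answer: $y(\xi, t) = - e^{2 \xi} \sin(\xi) \cos(2 t) + e^{2 \xi} \sin(4 \xi) \sin(8 t)$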